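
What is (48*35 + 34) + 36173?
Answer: 37887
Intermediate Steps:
(48*35 + 34) + 36173 = (1680 + 34) + 36173 = 1714 + 36173 = 37887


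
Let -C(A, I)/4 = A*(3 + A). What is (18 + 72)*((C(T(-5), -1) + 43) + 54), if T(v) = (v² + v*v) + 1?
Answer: -982710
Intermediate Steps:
T(v) = 1 + 2*v² (T(v) = (v² + v²) + 1 = 2*v² + 1 = 1 + 2*v²)
C(A, I) = -4*A*(3 + A)
(18 + 72)*((C(T(-5), -1) + 43) + 54) = (18 + 72)*((-4*(1 + 2*(-5)²)*(3 + (1 + 2*(-5)²)) + 43) + 54) = 90*((-4*(1 + 2*25)*(3 + (1 + 2*25)) + 43) + 54) = 90*((-4*(1 + 50)*(3 + (1 + 50)) + 43) + 54) = 90*((-4*51*(3 + 51) + 43) + 54) = 90*((-4*51*54 + 43) + 54) = 90*((-11016 + 43) + 54) = 90*(-10973 + 54) = 90*(-10919) = -982710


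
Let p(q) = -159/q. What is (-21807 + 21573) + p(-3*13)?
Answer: -2989/13 ≈ -229.92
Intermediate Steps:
(-21807 + 21573) + p(-3*13) = (-21807 + 21573) - 159/((-3*13)) = -234 - 159/(-39) = -234 - 159*(-1/39) = -234 + 53/13 = -2989/13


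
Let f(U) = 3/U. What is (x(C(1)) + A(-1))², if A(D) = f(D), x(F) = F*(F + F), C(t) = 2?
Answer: 25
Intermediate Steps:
x(F) = 2*F² (x(F) = F*(2*F) = 2*F²)
A(D) = 3/D
(x(C(1)) + A(-1))² = (2*2² + 3/(-1))² = (2*4 + 3*(-1))² = (8 - 3)² = 5² = 25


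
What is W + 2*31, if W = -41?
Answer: 21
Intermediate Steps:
W + 2*31 = -41 + 2*31 = -41 + 62 = 21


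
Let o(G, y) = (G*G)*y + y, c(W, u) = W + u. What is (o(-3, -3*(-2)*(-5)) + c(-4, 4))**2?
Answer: 90000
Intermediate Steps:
o(G, y) = y + y*G**2 (o(G, y) = G**2*y + y = y*G**2 + y = y + y*G**2)
(o(-3, -3*(-2)*(-5)) + c(-4, 4))**2 = ((-3*(-2)*(-5))*(1 + (-3)**2) + (-4 + 4))**2 = ((6*(-5))*(1 + 9) + 0)**2 = (-30*10 + 0)**2 = (-300 + 0)**2 = (-300)**2 = 90000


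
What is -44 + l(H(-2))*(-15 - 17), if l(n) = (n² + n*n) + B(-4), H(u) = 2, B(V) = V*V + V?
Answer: -684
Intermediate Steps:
B(V) = V + V² (B(V) = V² + V = V + V²)
l(n) = 12 + 2*n² (l(n) = (n² + n*n) - 4*(1 - 4) = (n² + n²) - 4*(-3) = 2*n² + 12 = 12 + 2*n²)
-44 + l(H(-2))*(-15 - 17) = -44 + (12 + 2*2²)*(-15 - 17) = -44 + (12 + 2*4)*(-32) = -44 + (12 + 8)*(-32) = -44 + 20*(-32) = -44 - 640 = -684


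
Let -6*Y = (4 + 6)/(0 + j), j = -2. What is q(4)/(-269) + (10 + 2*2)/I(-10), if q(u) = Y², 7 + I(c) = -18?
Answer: -136201/242100 ≈ -0.56258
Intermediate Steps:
I(c) = -25 (I(c) = -7 - 18 = -25)
Y = ⅚ (Y = -(4 + 6)/(6*(0 - 2)) = -5/(3*(-2)) = -5*(-1)/(3*2) = -⅙*(-5) = ⅚ ≈ 0.83333)
q(u) = 25/36 (q(u) = (⅚)² = 25/36)
q(4)/(-269) + (10 + 2*2)/I(-10) = (25/36)/(-269) + (10 + 2*2)/(-25) = (25/36)*(-1/269) + (10 + 4)*(-1/25) = -25/9684 + 14*(-1/25) = -25/9684 - 14/25 = -136201/242100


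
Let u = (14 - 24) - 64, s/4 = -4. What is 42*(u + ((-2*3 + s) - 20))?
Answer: -4872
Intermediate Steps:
s = -16 (s = 4*(-4) = -16)
u = -74 (u = -10 - 64 = -74)
42*(u + ((-2*3 + s) - 20)) = 42*(-74 + ((-2*3 - 16) - 20)) = 42*(-74 + ((-6 - 16) - 20)) = 42*(-74 + (-22 - 20)) = 42*(-74 - 42) = 42*(-116) = -4872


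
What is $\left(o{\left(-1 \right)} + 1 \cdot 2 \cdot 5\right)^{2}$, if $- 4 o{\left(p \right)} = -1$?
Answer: $\frac{1681}{16} \approx 105.06$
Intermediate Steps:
$o{\left(p \right)} = \frac{1}{4}$ ($o{\left(p \right)} = \left(- \frac{1}{4}\right) \left(-1\right) = \frac{1}{4}$)
$\left(o{\left(-1 \right)} + 1 \cdot 2 \cdot 5\right)^{2} = \left(\frac{1}{4} + 1 \cdot 2 \cdot 5\right)^{2} = \left(\frac{1}{4} + 2 \cdot 5\right)^{2} = \left(\frac{1}{4} + 10\right)^{2} = \left(\frac{41}{4}\right)^{2} = \frac{1681}{16}$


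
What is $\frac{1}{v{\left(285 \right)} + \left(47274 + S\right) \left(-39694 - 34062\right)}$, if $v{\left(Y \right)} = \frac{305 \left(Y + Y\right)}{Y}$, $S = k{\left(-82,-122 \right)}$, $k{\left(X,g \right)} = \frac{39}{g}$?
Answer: $- \frac{61}{212689734332} \approx -2.868 \cdot 10^{-10}$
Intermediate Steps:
$S = - \frac{39}{122}$ ($S = \frac{39}{-122} = 39 \left(- \frac{1}{122}\right) = - \frac{39}{122} \approx -0.31967$)
$v{\left(Y \right)} = 610$ ($v{\left(Y \right)} = \frac{305 \cdot 2 Y}{Y} = \frac{610 Y}{Y} = 610$)
$\frac{1}{v{\left(285 \right)} + \left(47274 + S\right) \left(-39694 - 34062\right)} = \frac{1}{610 + \left(47274 - \frac{39}{122}\right) \left(-39694 - 34062\right)} = \frac{1}{610 + \frac{5767389}{122} \left(-73756\right)} = \frac{1}{610 - \frac{212689771542}{61}} = \frac{1}{- \frac{212689734332}{61}} = - \frac{61}{212689734332}$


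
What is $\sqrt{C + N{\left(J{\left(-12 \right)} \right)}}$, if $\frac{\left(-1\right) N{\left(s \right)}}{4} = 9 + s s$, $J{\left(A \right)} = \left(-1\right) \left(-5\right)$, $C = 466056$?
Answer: $32 \sqrt{455} \approx 682.58$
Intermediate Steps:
$J{\left(A \right)} = 5$
$N{\left(s \right)} = -36 - 4 s^{2}$ ($N{\left(s \right)} = - 4 \left(9 + s s\right) = - 4 \left(9 + s^{2}\right) = -36 - 4 s^{2}$)
$\sqrt{C + N{\left(J{\left(-12 \right)} \right)}} = \sqrt{466056 - \left(36 + 4 \cdot 5^{2}\right)} = \sqrt{466056 - 136} = \sqrt{465920} = 32 \sqrt{455}$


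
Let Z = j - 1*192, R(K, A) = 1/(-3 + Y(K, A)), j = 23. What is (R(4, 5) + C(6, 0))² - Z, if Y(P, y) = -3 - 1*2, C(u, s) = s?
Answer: 10817/64 ≈ 169.02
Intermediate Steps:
Y(P, y) = -5 (Y(P, y) = -3 - 2 = -5)
R(K, A) = -⅛ (R(K, A) = 1/(-3 - 5) = 1/(-8) = -⅛)
Z = -169 (Z = 23 - 1*192 = 23 - 192 = -169)
(R(4, 5) + C(6, 0))² - Z = (-⅛ + 0)² - 1*(-169) = (-⅛)² + 169 = 1/64 + 169 = 10817/64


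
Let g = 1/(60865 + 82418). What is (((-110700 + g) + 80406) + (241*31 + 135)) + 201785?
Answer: 25661555452/143283 ≈ 1.7910e+5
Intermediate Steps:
g = 1/143283 ≈ 6.9792e-6
(((-110700 + g) + 80406) + (241*31 + 135)) + 201785 = (((-110700 + 1/143283) + 80406) + (241*31 + 135)) + 201785 = ((-15861428099/143283 + 80406) + (7471 + 135)) + 201785 = (-4340615201/143283 + 7606) + 201785 = -3250804703/143283 + 201785 = 25661555452/143283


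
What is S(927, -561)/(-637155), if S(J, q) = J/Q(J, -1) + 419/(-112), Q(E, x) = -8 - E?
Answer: 495589/66722871600 ≈ 7.4276e-6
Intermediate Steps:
S(J, q) = -419/112 + J/(-8 - J) (S(J, q) = J/(-8 - J) + 419/(-112) = J/(-8 - J) + 419*(-1/112) = J/(-8 - J) - 419/112 = -419/112 + J/(-8 - J))
S(927, -561)/(-637155) = ((-3352 - 531*927)/(112*(8 + 927)))/(-637155) = ((1/112)*(-3352 - 492237)/935)*(-1/637155) = ((1/112)*(1/935)*(-495589))*(-1/637155) = -495589/104720*(-1/637155) = 495589/66722871600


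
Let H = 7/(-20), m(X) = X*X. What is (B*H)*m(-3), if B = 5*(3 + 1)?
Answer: -63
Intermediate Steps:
m(X) = X²
B = 20 (B = 5*4 = 20)
H = -7/20 (H = 7*(-1/20) = -7/20 ≈ -0.35000)
(B*H)*m(-3) = (20*(-7/20))*(-3)² = -7*9 = -63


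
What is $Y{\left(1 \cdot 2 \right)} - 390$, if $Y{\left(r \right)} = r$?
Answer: $-388$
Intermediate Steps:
$Y{\left(1 \cdot 2 \right)} - 390 = 1 \cdot 2 - 390 = 2 - 390 = -388$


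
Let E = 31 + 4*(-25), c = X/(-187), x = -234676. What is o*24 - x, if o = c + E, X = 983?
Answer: 43551148/187 ≈ 2.3289e+5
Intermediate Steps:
c = -983/187 (c = 983/(-187) = 983*(-1/187) = -983/187 ≈ -5.2567)
E = -69 (E = 31 - 100 = -69)
o = -13886/187 (o = -983/187 - 69 = -13886/187 ≈ -74.257)
o*24 - x = -13886/187*24 - 1*(-234676) = -333264/187 + 234676 = 43551148/187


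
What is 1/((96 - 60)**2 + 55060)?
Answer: 1/56356 ≈ 1.7744e-5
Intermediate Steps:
1/((96 - 60)**2 + 55060) = 1/(36**2 + 55060) = 1/(1296 + 55060) = 1/56356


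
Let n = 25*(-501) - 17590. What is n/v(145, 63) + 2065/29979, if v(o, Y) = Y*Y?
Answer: -99402400/13220739 ≈ -7.5187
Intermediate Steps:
n = -30115 (n = -12525 - 17590 = -30115)
v(o, Y) = Y²
n/v(145, 63) + 2065/29979 = -30115/(63²) + 2065/29979 = -30115/3969 + 2065*(1/29979) = -30115*1/3969 + 2065/29979 = -30115/3969 + 2065/29979 = -99402400/13220739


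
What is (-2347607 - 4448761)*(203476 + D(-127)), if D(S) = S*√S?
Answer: -1382897775168 + 863138736*I*√127 ≈ -1.3829e+12 + 9.7271e+9*I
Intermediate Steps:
D(S) = S^(3/2)
(-2347607 - 4448761)*(203476 + D(-127)) = (-2347607 - 4448761)*(203476 + (-127)^(3/2)) = -6796368*(203476 - 127*I*√127) = -1382897775168 + 863138736*I*√127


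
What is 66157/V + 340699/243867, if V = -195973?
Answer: 50634296008/47791347591 ≈ 1.0595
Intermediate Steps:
66157/V + 340699/243867 = 66157/(-195973) + 340699/243867 = 66157*(-1/195973) + 340699*(1/243867) = -66157/195973 + 340699/243867 = 50634296008/47791347591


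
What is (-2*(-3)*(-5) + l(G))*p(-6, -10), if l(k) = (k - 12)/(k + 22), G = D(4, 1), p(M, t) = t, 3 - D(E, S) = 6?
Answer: 5850/19 ≈ 307.89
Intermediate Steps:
D(E, S) = -3 (D(E, S) = 3 - 1*6 = 3 - 6 = -3)
G = -3
l(k) = (-12 + k)/(22 + k)
(-2*(-3)*(-5) + l(G))*p(-6, -10) = (-2*(-3)*(-5) + (-12 - 3)/(22 - 3))*(-10) = (6*(-5) - 15/19)*(-10) = (-30 + (1/19)*(-15))*(-10) = (-30 - 15/19)*(-10) = -585/19*(-10) = 5850/19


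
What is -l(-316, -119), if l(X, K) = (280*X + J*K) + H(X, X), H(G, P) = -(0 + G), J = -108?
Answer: 75312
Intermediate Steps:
H(G, P) = -G
l(X, K) = -108*K + 279*X (l(X, K) = (280*X - 108*K) - X = (-108*K + 280*X) - X = -108*K + 279*X)
-l(-316, -119) = -(-108*(-119) + 279*(-316)) = -(12852 - 88164) = -1*(-75312) = 75312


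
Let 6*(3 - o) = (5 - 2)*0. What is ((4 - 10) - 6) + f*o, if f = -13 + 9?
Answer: -24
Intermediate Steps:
f = -4
o = 3 (o = 3 - (5 - 2)*0/6 = 3 - 0/2 = 3 - 1/6*0 = 3 + 0 = 3)
((4 - 10) - 6) + f*o = ((4 - 10) - 6) - 4*3 = (-6 - 6) - 12 = -12 - 12 = -24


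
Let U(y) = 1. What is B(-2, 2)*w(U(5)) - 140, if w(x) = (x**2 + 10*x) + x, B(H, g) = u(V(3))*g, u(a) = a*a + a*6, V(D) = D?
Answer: 508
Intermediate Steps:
u(a) = a**2 + 6*a
B(H, g) = 27*g (B(H, g) = (3*(6 + 3))*g = (3*9)*g = 27*g)
w(x) = x**2 + 11*x
B(-2, 2)*w(U(5)) - 140 = (27*2)*(1*(11 + 1)) - 140 = 54*(1*12) - 140 = 54*12 - 140 = 648 - 140 = 508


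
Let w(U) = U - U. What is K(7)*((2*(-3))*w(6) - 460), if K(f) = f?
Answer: -3220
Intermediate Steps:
w(U) = 0
K(7)*((2*(-3))*w(6) - 460) = 7*((2*(-3))*0 - 460) = 7*(-6*0 - 460) = 7*(0 - 460) = 7*(-460) = -3220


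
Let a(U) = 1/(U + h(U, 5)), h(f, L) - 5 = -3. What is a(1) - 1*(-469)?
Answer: 1408/3 ≈ 469.33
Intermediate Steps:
h(f, L) = 2 (h(f, L) = 5 - 3 = 2)
a(U) = 1/(2 + U) (a(U) = 1/(U + 2) = 1/(2 + U))
a(1) - 1*(-469) = 1/(2 + 1) - 1*(-469) = 1/3 + 469 = ⅓ + 469 = 1408/3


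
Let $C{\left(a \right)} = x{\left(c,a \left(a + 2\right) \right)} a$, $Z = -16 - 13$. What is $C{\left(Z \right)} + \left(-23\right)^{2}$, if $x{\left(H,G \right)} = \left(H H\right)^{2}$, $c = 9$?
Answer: $-189740$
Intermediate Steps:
$x{\left(H,G \right)} = H^{4}$ ($x{\left(H,G \right)} = \left(H^{2}\right)^{2} = H^{4}$)
$Z = -29$
$C{\left(a \right)} = 6561 a$ ($C{\left(a \right)} = 9^{4} a = 6561 a$)
$C{\left(Z \right)} + \left(-23\right)^{2} = 6561 \left(-29\right) + \left(-23\right)^{2} = -190269 + 529 = -189740$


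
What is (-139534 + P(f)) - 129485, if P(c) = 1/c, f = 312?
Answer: -83933927/312 ≈ -2.6902e+5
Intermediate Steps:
(-139534 + P(f)) - 129485 = (-139534 + 1/312) - 129485 = -43534607/312 - 129485 = -83933927/312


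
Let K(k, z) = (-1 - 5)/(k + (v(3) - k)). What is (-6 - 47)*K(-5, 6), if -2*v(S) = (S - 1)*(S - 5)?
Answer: 159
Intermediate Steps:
v(S) = -(-1 + S)*(-5 + S)/2 (v(S) = -(S - 1)*(S - 5)/2 = -(-1 + S)*(-5 + S)/2)
K(k, z) = -3 (K(k, z) = (-1 - 5)/(k + ((-5/2 + 3*3 - 1/2*3**2) - k)) = -6/(k + ((-5/2 + 9 - 1/2*9) - k)) = -6/(k + ((-5/2 + 9 - 9/2) - k)) = -6/(k + (2 - k)) = -6/2 = -6*1/2 = -3)
(-6 - 47)*K(-5, 6) = (-6 - 47)*(-3) = -53*(-3) = 159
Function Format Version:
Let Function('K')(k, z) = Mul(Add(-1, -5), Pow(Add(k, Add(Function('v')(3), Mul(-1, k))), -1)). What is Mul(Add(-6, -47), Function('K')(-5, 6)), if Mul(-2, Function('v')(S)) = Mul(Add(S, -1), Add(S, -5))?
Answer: 159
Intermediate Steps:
Function('v')(S) = Mul(Rational(-1, 2), Add(-1, S), Add(-5, S)) (Function('v')(S) = Mul(Rational(-1, 2), Mul(Add(S, -1), Add(S, -5))) = Mul(Rational(-1, 2), Mul(Add(-1, S), Add(-5, S))) = Mul(Rational(-1, 2), Add(-1, S), Add(-5, S)))
Function('K')(k, z) = -3 (Function('K')(k, z) = Mul(Add(-1, -5), Pow(Add(k, Add(Add(Rational(-5, 2), Mul(3, 3), Mul(Rational(-1, 2), Pow(3, 2))), Mul(-1, k))), -1)) = Mul(-6, Pow(Add(k, Add(Add(Rational(-5, 2), 9, Mul(Rational(-1, 2), 9)), Mul(-1, k))), -1)) = Mul(-6, Pow(Add(k, Add(Add(Rational(-5, 2), 9, Rational(-9, 2)), Mul(-1, k))), -1)) = Mul(-6, Pow(Add(k, Add(2, Mul(-1, k))), -1)) = Mul(-6, Pow(2, -1)) = Mul(-6, Rational(1, 2)) = -3)
Mul(Add(-6, -47), Function('K')(-5, 6)) = Mul(Add(-6, -47), -3) = Mul(-53, -3) = 159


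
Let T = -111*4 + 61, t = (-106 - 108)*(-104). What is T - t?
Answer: -22639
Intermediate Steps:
t = 22256 (t = -214*(-104) = 22256)
T = -383 (T = -444 + 61 = -383)
T - t = -383 - 1*22256 = -383 - 22256 = -22639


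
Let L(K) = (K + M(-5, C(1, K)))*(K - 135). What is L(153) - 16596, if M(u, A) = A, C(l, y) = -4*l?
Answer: -13914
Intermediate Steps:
L(K) = (-135 + K)*(-4 + K) (L(K) = (K - 4*1)*(K - 135) = (K - 4)*(-135 + K) = (-4 + K)*(-135 + K) = (-135 + K)*(-4 + K))
L(153) - 16596 = (540 + 153² - 139*153) - 16596 = (540 + 23409 - 21267) - 16596 = 2682 - 16596 = -13914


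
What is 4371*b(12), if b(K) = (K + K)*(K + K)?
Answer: 2517696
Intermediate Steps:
b(K) = 4*K**2 (b(K) = (2*K)*(2*K) = 4*K**2)
4371*b(12) = 4371*(4*12**2) = 4371*(4*144) = 4371*576 = 2517696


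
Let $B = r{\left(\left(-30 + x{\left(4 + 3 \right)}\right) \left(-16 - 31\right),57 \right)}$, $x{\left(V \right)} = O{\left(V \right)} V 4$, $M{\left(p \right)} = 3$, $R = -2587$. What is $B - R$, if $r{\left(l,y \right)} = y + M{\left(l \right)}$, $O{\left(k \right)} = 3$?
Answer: $2647$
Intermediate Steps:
$x{\left(V \right)} = 12 V$ ($x{\left(V \right)} = 3 V 4 = 12 V$)
$r{\left(l,y \right)} = 3 + y$ ($r{\left(l,y \right)} = y + 3 = 3 + y$)
$B = 60$ ($B = 3 + 57 = 60$)
$B - R = 60 - -2587 = 60 + 2587 = 2647$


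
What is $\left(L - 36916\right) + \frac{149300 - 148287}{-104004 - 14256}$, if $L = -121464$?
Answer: $- \frac{18730019813}{118260} \approx -1.5838 \cdot 10^{5}$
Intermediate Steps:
$\left(L - 36916\right) + \frac{149300 - 148287}{-104004 - 14256} = \left(-121464 - 36916\right) + \frac{149300 - 148287}{-104004 - 14256} = -158380 + \frac{1013}{-118260} = -158380 + 1013 \left(- \frac{1}{118260}\right) = -158380 - \frac{1013}{118260} = - \frac{18730019813}{118260}$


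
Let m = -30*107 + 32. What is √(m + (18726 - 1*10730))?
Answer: √4818 ≈ 69.412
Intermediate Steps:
m = -3178 (m = -3210 + 32 = -3178)
√(m + (18726 - 1*10730)) = √(-3178 + (18726 - 1*10730)) = √(-3178 + (18726 - 10730)) = √(-3178 + 7996) = √4818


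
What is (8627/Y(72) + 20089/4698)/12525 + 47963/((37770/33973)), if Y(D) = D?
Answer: 12784090078166117/296330578200 ≈ 43141.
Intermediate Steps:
(8627/Y(72) + 20089/4698)/12525 + 47963/((37770/33973)) = (8627/72 + 20089/4698)/12525 + 47963/((37770/33973)) = (8627*(1/72) + 20089*(1/4698))*(1/12525) + 47963/((37770*(1/33973))) = (8627/72 + 20089/4698)*(1/12525) + 47963/(37770/33973) = (2332003/18792)*(1/12525) + 47963*(33973/37770) = 2332003/235369800 + 1629446999/37770 = 12784090078166117/296330578200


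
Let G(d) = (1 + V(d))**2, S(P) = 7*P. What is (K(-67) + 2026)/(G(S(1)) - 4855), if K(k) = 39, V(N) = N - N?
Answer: -2065/4854 ≈ -0.42542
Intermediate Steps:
V(N) = 0
G(d) = 1 (G(d) = (1 + 0)**2 = 1**2 = 1)
(K(-67) + 2026)/(G(S(1)) - 4855) = (39 + 2026)/(1 - 4855) = 2065/(-4854) = 2065*(-1/4854) = -2065/4854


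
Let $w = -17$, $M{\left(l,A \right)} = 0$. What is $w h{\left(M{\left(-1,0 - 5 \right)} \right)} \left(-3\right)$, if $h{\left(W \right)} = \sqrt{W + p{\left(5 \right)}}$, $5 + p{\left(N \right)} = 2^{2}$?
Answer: $51 i \approx 51.0 i$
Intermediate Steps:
$p{\left(N \right)} = -1$ ($p{\left(N \right)} = -5 + 2^{2} = -5 + 4 = -1$)
$h{\left(W \right)} = \sqrt{-1 + W}$ ($h{\left(W \right)} = \sqrt{W - 1} = \sqrt{-1 + W}$)
$w h{\left(M{\left(-1,0 - 5 \right)} \right)} \left(-3\right) = - 17 \sqrt{-1 + 0} \left(-3\right) = - 17 \sqrt{-1} \left(-3\right) = - 17 i \left(-3\right) = 51 i$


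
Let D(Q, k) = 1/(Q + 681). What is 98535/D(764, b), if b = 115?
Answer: 142383075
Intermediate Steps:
D(Q, k) = 1/(681 + Q)
98535/D(764, b) = 98535/(1/(681 + 764)) = 98535/(1/1445) = 98535*1445 = 142383075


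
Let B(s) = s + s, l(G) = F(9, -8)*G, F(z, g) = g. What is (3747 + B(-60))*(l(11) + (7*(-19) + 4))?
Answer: -787059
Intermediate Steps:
l(G) = -8*G
B(s) = 2*s
(3747 + B(-60))*(l(11) + (7*(-19) + 4)) = (3747 + 2*(-60))*(-8*11 + (7*(-19) + 4)) = (3747 - 120)*(-88 + (-133 + 4)) = 3627*(-88 - 129) = 3627*(-217) = -787059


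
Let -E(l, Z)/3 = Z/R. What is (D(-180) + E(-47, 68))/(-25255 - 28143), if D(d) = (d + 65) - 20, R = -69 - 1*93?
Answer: 3611/1441746 ≈ 0.0025046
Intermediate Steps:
R = -162 (R = -69 - 93 = -162)
E(l, Z) = Z/54 (E(l, Z) = -3*Z/(-162) = -3*Z*(-1)/162 = -(-1)*Z/54 = Z/54)
D(d) = 45 + d (D(d) = (65 + d) - 20 = 45 + d)
(D(-180) + E(-47, 68))/(-25255 - 28143) = ((45 - 180) + (1/54)*68)/(-25255 - 28143) = (-135 + 34/27)/(-53398) = -3611/27*(-1/53398) = 3611/1441746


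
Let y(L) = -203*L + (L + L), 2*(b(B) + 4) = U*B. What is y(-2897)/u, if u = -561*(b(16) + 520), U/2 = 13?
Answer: -194099/135388 ≈ -1.4336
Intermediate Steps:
U = 26 (U = 2*13 = 26)
b(B) = -4 + 13*B (b(B) = -4 + (26*B)/2 = -4 + 13*B)
y(L) = -201*L (y(L) = -203*L + 2*L = -201*L)
u = -406164 (u = -561*((-4 + 13*16) + 520) = -561*((-4 + 208) + 520) = -561*(204 + 520) = -561*724 = -406164)
y(-2897)/u = -201*(-2897)/(-406164) = 582297*(-1/406164) = -194099/135388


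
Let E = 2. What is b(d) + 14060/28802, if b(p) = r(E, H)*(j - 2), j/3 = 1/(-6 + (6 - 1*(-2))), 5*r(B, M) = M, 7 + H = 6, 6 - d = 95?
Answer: 84701/144010 ≈ 0.58816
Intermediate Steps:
d = -89 (d = 6 - 1*95 = 6 - 95 = -89)
H = -1 (H = -7 + 6 = -1)
r(B, M) = M/5
j = 3/2 (j = 3/(-6 + (6 - 1*(-2))) = 3/(-6 + (6 + 2)) = 3/(-6 + 8) = 3/2 ≈ 1.5000)
b(p) = 1/10 (b(p) = ((1/5)*(-1))*(3/2 - 2) = -1/5*(-1/2) = 1/10)
b(d) + 14060/28802 = 1/10 + 14060/28802 = 1/10 + 14060*(1/28802) = 1/10 + 7030/14401 = 84701/144010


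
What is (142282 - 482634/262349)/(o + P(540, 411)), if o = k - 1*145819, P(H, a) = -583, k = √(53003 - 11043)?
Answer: -1366188978423292/1405764561874939 - 18663528892*√10490/1405764561874939 ≈ -0.97321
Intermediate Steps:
k = 2*√10490 (k = √41960 = 2*√10490 ≈ 204.84)
o = -145819 + 2*√10490 (o = 2*√10490 - 1*145819 = 2*√10490 - 145819 = -145819 + 2*√10490 ≈ -1.4561e+5)
(142282 - 482634/262349)/(o + P(540, 411)) = (142282 - 482634/262349)/((-145819 + 2*√10490) - 583) = (142282 - 482634*1/262349)/(-146402 + 2*√10490) = (142282 - 482634/262349)/(-146402 + 2*√10490) = 37327057784/(262349*(-146402 + 2*√10490))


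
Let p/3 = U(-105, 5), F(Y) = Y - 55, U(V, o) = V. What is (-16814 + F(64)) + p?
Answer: -17120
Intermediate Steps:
F(Y) = -55 + Y
p = -315 (p = 3*(-105) = -315)
(-16814 + F(64)) + p = (-16814 + (-55 + 64)) - 315 = (-16814 + 9) - 315 = -16805 - 315 = -17120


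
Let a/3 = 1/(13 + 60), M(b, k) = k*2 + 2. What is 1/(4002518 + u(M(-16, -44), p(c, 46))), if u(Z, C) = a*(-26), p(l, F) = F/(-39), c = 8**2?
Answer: 73/292183736 ≈ 2.4984e-7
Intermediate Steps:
M(b, k) = 2 + 2*k (M(b, k) = 2*k + 2 = 2 + 2*k)
c = 64
p(l, F) = -F/39 (p(l, F) = F*(-1/39) = -F/39)
a = 3/73 (a = 3/(13 + 60) = 3/73 ≈ 0.041096)
u(Z, C) = -78/73 (u(Z, C) = (3/73)*(-26) = -78/73)
1/(4002518 + u(M(-16, -44), p(c, 46))) = 1/(4002518 - 78/73) = 1/(292183736/73) = 73/292183736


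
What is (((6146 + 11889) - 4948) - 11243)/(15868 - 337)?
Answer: 1844/15531 ≈ 0.11873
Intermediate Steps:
(((6146 + 11889) - 4948) - 11243)/(15868 - 337) = ((18035 - 4948) - 11243)/15531 = (13087 - 11243)*(1/15531) = 1844*(1/15531) = 1844/15531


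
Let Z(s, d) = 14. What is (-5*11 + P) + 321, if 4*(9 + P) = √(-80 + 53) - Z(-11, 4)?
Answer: 507/2 + 3*I*√3/4 ≈ 253.5 + 1.299*I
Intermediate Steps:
P = -25/2 + 3*I*√3/4 (P = -9 + (√(-80 + 53) - 1*14)/4 = -9 + (√(-27) - 14)/4 = -9 + (3*I*√3 - 14)/4 = -9 + (-14 + 3*I*√3)/4 = -9 + (-7/2 + 3*I*√3/4) = -25/2 + 3*I*√3/4 ≈ -12.5 + 1.299*I)
(-5*11 + P) + 321 = (-5*11 + (-25/2 + 3*I*√3/4)) + 321 = (-55 + (-25/2 + 3*I*√3/4)) + 321 = (-135/2 + 3*I*√3/4) + 321 = 507/2 + 3*I*√3/4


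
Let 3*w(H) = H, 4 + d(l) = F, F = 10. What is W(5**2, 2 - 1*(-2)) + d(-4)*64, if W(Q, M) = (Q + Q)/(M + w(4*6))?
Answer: 2329/6 ≈ 388.17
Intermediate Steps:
d(l) = 6 (d(l) = -4 + 10 = 6)
w(H) = H/3
W(Q, M) = 2*Q/(8 + M) (W(Q, M) = (Q + Q)/(M + (4*6)/3) = (2*Q)/(M + (1/3)*24) = (2*Q)/(M + 8) = (2*Q)/(8 + M) = 2*Q/(8 + M))
W(5**2, 2 - 1*(-2)) + d(-4)*64 = 2*5**2/(8 + (2 - 1*(-2))) + 6*64 = 2*25/(8 + (2 + 2)) + 384 = 2*25/(8 + 4) + 384 = 2*25/12 + 384 = 2*25*(1/12) + 384 = 25/6 + 384 = 2329/6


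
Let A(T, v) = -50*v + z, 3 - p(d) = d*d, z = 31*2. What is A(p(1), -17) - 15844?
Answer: -14932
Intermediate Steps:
z = 62
p(d) = 3 - d**2 (p(d) = 3 - d*d = 3 - d**2)
A(T, v) = 62 - 50*v (A(T, v) = -50*v + 62 = 62 - 50*v)
A(p(1), -17) - 15844 = (62 - 50*(-17)) - 15844 = (62 + 850) - 15844 = 912 - 15844 = -14932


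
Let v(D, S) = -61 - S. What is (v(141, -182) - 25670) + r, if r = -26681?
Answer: -52230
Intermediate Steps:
(v(141, -182) - 25670) + r = ((-61 - 1*(-182)) - 25670) - 26681 = ((-61 + 182) - 25670) - 26681 = (121 - 25670) - 26681 = -25549 - 26681 = -52230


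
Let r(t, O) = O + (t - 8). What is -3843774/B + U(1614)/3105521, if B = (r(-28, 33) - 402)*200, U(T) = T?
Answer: 73685503767/1552760500 ≈ 47.455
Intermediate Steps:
r(t, O) = -8 + O + t (r(t, O) = O + (-8 + t) = -8 + O + t)
B = -81000 (B = ((-8 + 33 - 28) - 402)*200 = (-3 - 402)*200 = -405*200 = -81000)
-3843774/B + U(1614)/3105521 = -3843774/(-81000) + 1614/3105521 = -3843774*(-1/81000) + 1614*(1/3105521) = 23727/500 + 1614/3105521 = 73685503767/1552760500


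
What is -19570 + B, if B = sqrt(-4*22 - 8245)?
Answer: -19570 + I*sqrt(8333) ≈ -19570.0 + 91.285*I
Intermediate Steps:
B = I*sqrt(8333) (B = sqrt(-88 - 8245) = sqrt(-8333) = I*sqrt(8333) ≈ 91.285*I)
-19570 + B = -19570 + I*sqrt(8333)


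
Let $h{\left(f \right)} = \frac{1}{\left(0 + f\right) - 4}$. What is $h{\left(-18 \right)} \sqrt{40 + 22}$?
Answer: $- \frac{\sqrt{62}}{22} \approx -0.35791$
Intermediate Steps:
$h{\left(f \right)} = \frac{1}{-4 + f}$ ($h{\left(f \right)} = \frac{1}{f - 4} = \frac{1}{-4 + f}$)
$h{\left(-18 \right)} \sqrt{40 + 22} = \frac{\sqrt{40 + 22}}{-4 - 18} = \frac{\sqrt{62}}{-22} = - \frac{\sqrt{62}}{22}$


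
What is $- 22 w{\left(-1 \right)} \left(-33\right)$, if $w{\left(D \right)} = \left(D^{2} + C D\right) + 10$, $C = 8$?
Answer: $2178$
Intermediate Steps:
$w{\left(D \right)} = 10 + D^{2} + 8 D$ ($w{\left(D \right)} = \left(D^{2} + 8 D\right) + 10 = 10 + D^{2} + 8 D$)
$- 22 w{\left(-1 \right)} \left(-33\right) = - 22 \left(10 + \left(-1\right)^{2} + 8 \left(-1\right)\right) \left(-33\right) = - 22 \left(10 + 1 - 8\right) \left(-33\right) = \left(-22\right) 3 \left(-33\right) = \left(-66\right) \left(-33\right) = 2178$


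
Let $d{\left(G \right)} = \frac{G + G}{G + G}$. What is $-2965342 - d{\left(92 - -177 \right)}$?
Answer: $-2965343$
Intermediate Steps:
$d{\left(G \right)} = 1$ ($d{\left(G \right)} = \frac{2 G}{2 G} = 2 G \frac{1}{2 G} = 1$)
$-2965342 - d{\left(92 - -177 \right)} = -2965342 - 1 = -2965343$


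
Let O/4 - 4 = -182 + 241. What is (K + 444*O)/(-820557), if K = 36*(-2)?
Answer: -12424/91173 ≈ -0.13627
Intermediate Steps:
K = -72
O = 252 (O = 16 + 4*(-182 + 241) = 16 + 4*59 = 16 + 236 = 252)
(K + 444*O)/(-820557) = (-72 + 444*252)/(-820557) = (-72 + 111888)*(-1/820557) = 111816*(-1/820557) = -12424/91173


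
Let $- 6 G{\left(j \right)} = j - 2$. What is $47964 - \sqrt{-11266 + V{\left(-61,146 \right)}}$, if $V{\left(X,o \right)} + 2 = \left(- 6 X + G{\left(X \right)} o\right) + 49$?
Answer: $47964 - 2 i \sqrt{2330} \approx 47964.0 - 96.54 i$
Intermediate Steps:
$G{\left(j \right)} = \frac{1}{3} - \frac{j}{6}$ ($G{\left(j \right)} = - \frac{j - 2}{6} = - \frac{-2 + j}{6} = \frac{1}{3} - \frac{j}{6}$)
$V{\left(X,o \right)} = 47 - 6 X + o \left(\frac{1}{3} - \frac{X}{6}\right)$ ($V{\left(X,o \right)} = -2 - \left(-49 + 6 X - \left(\frac{1}{3} - \frac{X}{6}\right) o\right) = -2 - \left(-49 + 6 X - o \left(\frac{1}{3} - \frac{X}{6}\right)\right) = -2 + \left(49 - 6 X + o \left(\frac{1}{3} - \frac{X}{6}\right)\right) = 47 - 6 X + o \left(\frac{1}{3} - \frac{X}{6}\right)$)
$47964 - \sqrt{-11266 + V{\left(-61,146 \right)}} = 47964 - \sqrt{-11266 - \left(-413 + \frac{73 \left(-2 - 61\right)}{3}\right)} = 47964 - \sqrt{-11266 + \left(47 + 366 - \frac{73}{3} \left(-63\right)\right)} = 47964 - \sqrt{-11266 + \left(47 + 366 + 1533\right)} = 47964 - \sqrt{-11266 + 1946} = 47964 - \sqrt{-9320} = 47964 - 2 i \sqrt{2330}$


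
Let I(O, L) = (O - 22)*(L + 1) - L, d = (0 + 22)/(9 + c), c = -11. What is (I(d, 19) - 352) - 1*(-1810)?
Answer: 779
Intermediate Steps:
d = -11 (d = (0 + 22)/(9 - 11) = 22/(-2) = 22*(-1/2) = -11)
I(O, L) = -L + (1 + L)*(-22 + O) (I(O, L) = (-22 + O)*(1 + L) - L = (1 + L)*(-22 + O) - L = -L + (1 + L)*(-22 + O))
(I(d, 19) - 352) - 1*(-1810) = ((-22 - 11 - 23*19 + 19*(-11)) - 352) - 1*(-1810) = ((-22 - 11 - 437 - 209) - 352) + 1810 = (-679 - 352) + 1810 = -1031 + 1810 = 779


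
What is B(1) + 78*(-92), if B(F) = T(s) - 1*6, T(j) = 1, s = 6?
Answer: -7181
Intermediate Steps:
B(F) = -5 (B(F) = 1 - 1*6 = 1 - 6 = -5)
B(1) + 78*(-92) = -5 + 78*(-92) = -5 - 7176 = -7181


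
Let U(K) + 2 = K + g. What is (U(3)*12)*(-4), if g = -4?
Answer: 144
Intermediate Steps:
U(K) = -6 + K (U(K) = -2 + (K - 4) = -2 + (-4 + K) = -6 + K)
(U(3)*12)*(-4) = ((-6 + 3)*12)*(-4) = -3*12*(-4) = -36*(-4) = 144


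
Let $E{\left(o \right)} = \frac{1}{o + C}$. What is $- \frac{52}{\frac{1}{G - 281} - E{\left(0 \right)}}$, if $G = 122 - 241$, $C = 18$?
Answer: $\frac{187200}{209} \approx 895.69$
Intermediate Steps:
$G = -119$
$E{\left(o \right)} = \frac{1}{18 + o}$ ($E{\left(o \right)} = \frac{1}{o + 18} = \frac{1}{18 + o}$)
$- \frac{52}{\frac{1}{G - 281} - E{\left(0 \right)}} = - \frac{52}{\frac{1}{-119 - 281} - \frac{1}{18 + 0}} = - \frac{52}{\frac{1}{-400} - \frac{1}{18}} = - \frac{52}{- \frac{1}{400} - \frac{1}{18}} = - \frac{52}{- \frac{209}{3600}} = \left(-52\right) \left(- \frac{3600}{209}\right) = \frac{187200}{209}$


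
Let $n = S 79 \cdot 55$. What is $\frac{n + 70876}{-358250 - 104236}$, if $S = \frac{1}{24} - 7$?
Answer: $- \frac{975409}{11099664} \approx -0.087877$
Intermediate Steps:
$S = - \frac{167}{24}$ ($S = \frac{1}{24} - 7 = - \frac{167}{24} \approx -6.9583$)
$n = - \frac{725615}{24}$ ($n = \left(- \frac{167}{24}\right) 79 \cdot 55 = \left(- \frac{13193}{24}\right) 55 = - \frac{725615}{24} \approx -30234.0$)
$\frac{n + 70876}{-358250 - 104236} = \frac{- \frac{725615}{24} + 70876}{-358250 - 104236} = \frac{975409}{24 \left(-462486\right)} = \frac{975409}{24} \left(- \frac{1}{462486}\right) = - \frac{975409}{11099664}$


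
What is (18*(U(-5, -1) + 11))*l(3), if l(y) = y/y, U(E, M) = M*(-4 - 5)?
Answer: 360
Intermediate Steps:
U(E, M) = -9*M (U(E, M) = M*(-9) = -9*M)
l(y) = 1
(18*(U(-5, -1) + 11))*l(3) = (18*(-9*(-1) + 11))*1 = (18*(9 + 11))*1 = (18*20)*1 = 360*1 = 360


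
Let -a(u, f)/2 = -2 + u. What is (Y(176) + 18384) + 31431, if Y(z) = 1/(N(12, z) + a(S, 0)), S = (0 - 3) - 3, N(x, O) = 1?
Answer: 846856/17 ≈ 49815.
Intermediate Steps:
S = -6 (S = -3 - 3 = -6)
a(u, f) = 4 - 2*u (a(u, f) = -2*(-2 + u) = 4 - 2*u)
Y(z) = 1/17 (Y(z) = 1/(1 + (4 - 2*(-6))) = 1/(1 + (4 + 12)) = 1/(1 + 16) = 1/17)
(Y(176) + 18384) + 31431 = (1/17 + 18384) + 31431 = 312529/17 + 31431 = 846856/17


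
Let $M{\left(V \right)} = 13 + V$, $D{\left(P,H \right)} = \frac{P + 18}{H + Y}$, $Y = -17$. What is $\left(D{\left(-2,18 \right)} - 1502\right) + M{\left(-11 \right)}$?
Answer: $-1484$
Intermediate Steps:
$D{\left(P,H \right)} = \frac{18 + P}{-17 + H}$ ($D{\left(P,H \right)} = \frac{P + 18}{H - 17} = \frac{18 + P}{-17 + H}$)
$\left(D{\left(-2,18 \right)} - 1502\right) + M{\left(-11 \right)} = \left(\frac{18 - 2}{-17 + 18} - 1502\right) + \left(13 - 11\right) = \left(1^{-1} \cdot 16 - 1502\right) + 2 = \left(1 \cdot 16 - 1502\right) + 2 = \left(16 - 1502\right) + 2 = -1486 + 2 = -1484$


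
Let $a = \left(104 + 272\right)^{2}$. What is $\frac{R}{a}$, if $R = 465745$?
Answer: $\frac{465745}{141376} \approx 3.2944$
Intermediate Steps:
$a = 141376$ ($a = 376^{2} = 141376$)
$\frac{R}{a} = \frac{465745}{141376}$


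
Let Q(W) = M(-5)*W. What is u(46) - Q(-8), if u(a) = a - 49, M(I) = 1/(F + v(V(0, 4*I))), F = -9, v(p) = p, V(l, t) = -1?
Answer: -19/5 ≈ -3.8000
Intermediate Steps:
M(I) = -⅒ (M(I) = 1/(-9 - 1) = 1/(-10) = -⅒)
Q(W) = -W/10
u(a) = -49 + a
u(46) - Q(-8) = (-49 + 46) - (-1)*(-8)/10 = -3 - 1*⅘ = -3 - ⅘ = -19/5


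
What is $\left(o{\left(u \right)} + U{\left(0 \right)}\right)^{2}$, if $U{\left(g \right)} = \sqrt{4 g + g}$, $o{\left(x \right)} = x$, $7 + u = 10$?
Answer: $9$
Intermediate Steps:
$u = 3$ ($u = -7 + 10 = 3$)
$U{\left(g \right)} = \sqrt{5} \sqrt{g}$ ($U{\left(g \right)} = \sqrt{5 g} = \sqrt{5} \sqrt{g}$)
$\left(o{\left(u \right)} + U{\left(0 \right)}\right)^{2} = \left(3 + \sqrt{5} \sqrt{0}\right)^{2} = \left(3 + \sqrt{5} \cdot 0\right)^{2} = \left(3 + 0\right)^{2} = 3^{2} = 9$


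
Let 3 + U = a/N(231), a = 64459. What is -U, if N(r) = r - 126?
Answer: -64144/105 ≈ -610.90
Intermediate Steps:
N(r) = -126 + r
U = 64144/105 (U = -3 + 64459/(-126 + 231) = -3 + 64459/105 = 64144/105 ≈ 610.90)
-U = -1*64144/105 = -64144/105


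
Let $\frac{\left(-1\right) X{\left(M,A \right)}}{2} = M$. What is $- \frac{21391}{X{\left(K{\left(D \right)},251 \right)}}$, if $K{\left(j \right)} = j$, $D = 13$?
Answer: $\frac{21391}{26} \approx 822.73$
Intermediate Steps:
$X{\left(M,A \right)} = - 2 M$
$- \frac{21391}{X{\left(K{\left(D \right)},251 \right)}} = - \frac{21391}{\left(-2\right) 13} = - \frac{21391}{-26} = \left(-21391\right) \left(- \frac{1}{26}\right) = \frac{21391}{26}$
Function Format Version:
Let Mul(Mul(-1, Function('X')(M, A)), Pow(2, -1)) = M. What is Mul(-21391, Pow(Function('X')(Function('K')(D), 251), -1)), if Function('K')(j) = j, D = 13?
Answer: Rational(21391, 26) ≈ 822.73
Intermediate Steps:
Function('X')(M, A) = Mul(-2, M)
Mul(-21391, Pow(Function('X')(Function('K')(D), 251), -1)) = Mul(-21391, Pow(Mul(-2, 13), -1)) = Mul(-21391, Pow(-26, -1)) = Mul(-21391, Rational(-1, 26)) = Rational(21391, 26)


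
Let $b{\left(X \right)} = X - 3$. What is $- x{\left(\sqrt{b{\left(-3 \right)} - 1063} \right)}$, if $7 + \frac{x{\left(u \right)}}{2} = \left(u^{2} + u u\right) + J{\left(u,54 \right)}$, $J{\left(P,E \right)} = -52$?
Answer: $4394$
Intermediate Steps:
$b{\left(X \right)} = -3 + X$ ($b{\left(X \right)} = X - 3 = -3 + X$)
$x{\left(u \right)} = -118 + 4 u^{2}$ ($x{\left(u \right)} = -14 + 2 \left(\left(u^{2} + u u\right) - 52\right) = -14 + 2 \left(\left(u^{2} + u^{2}\right) - 52\right) = -14 + 2 \left(2 u^{2} - 52\right) = -14 + 2 \left(-52 + 2 u^{2}\right) = -14 + \left(-104 + 4 u^{2}\right) = -118 + 4 u^{2}$)
$- x{\left(\sqrt{b{\left(-3 \right)} - 1063} \right)} = - (-118 + 4 \left(\sqrt{\left(-3 - 3\right) - 1063}\right)^{2}) = - (-118 + 4 \left(\sqrt{-6 - 1063}\right)^{2}) = - (-118 + 4 \left(\sqrt{-1069}\right)^{2}) = - (-118 + 4 \left(i \sqrt{1069}\right)^{2}) = - (-118 + 4 \left(-1069\right)) = - (-118 - 4276) = \left(-1\right) \left(-4394\right) = 4394$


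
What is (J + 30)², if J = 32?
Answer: 3844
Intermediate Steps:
(J + 30)² = (32 + 30)² = 62² = 3844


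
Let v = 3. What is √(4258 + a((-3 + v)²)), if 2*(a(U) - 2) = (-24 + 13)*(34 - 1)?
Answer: √16314/2 ≈ 63.863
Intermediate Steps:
a(U) = -359/2 (a(U) = 2 + ((-24 + 13)*(34 - 1))/2 = 2 + (-11*33)/2 = 2 + (½)*(-363) = 2 - 363/2 = -359/2)
√(4258 + a((-3 + v)²)) = √(4258 - 359/2) = √(8157/2) = √16314/2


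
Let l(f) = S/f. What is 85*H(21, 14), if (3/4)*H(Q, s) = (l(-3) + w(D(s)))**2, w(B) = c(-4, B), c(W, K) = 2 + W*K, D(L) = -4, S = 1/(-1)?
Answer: 1028500/27 ≈ 38093.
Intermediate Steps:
S = -1
l(f) = -1/f
c(W, K) = 2 + K*W
w(B) = 2 - 4*B (w(B) = 2 + B*(-4) = 2 - 4*B)
H(Q, s) = 12100/27 (H(Q, s) = 4*(-1/(-3) + (2 - 4*(-4)))**2/3 = 4*(-1*(-1/3) + (2 + 16))**2/3 = 4*(1/3 + 18)**2/3 = 4*(55/3)**2/3 = (4/3)*(3025/9) = 12100/27)
85*H(21, 14) = 85*(12100/27) = 1028500/27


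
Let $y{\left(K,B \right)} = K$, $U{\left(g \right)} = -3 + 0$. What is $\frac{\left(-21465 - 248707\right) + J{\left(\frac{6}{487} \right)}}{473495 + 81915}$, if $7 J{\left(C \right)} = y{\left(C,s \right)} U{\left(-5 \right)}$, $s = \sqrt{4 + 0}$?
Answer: $- \frac{460508183}{946696345} \approx -0.48644$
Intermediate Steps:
$s = 2$ ($s = \sqrt{4} = 2$)
$U{\left(g \right)} = -3$
$J{\left(C \right)} = - \frac{3 C}{7}$ ($J{\left(C \right)} = \frac{C \left(-3\right)}{7} = \frac{\left(-3\right) C}{7} = - \frac{3 C}{7}$)
$\frac{\left(-21465 - 248707\right) + J{\left(\frac{6}{487} \right)}}{473495 + 81915} = \frac{\left(-21465 - 248707\right) - \frac{3 \cdot \frac{6}{487}}{7}}{473495 + 81915} = \frac{\left(-21465 - 248707\right) - \frac{3 \cdot 6 \cdot \frac{1}{487}}{7}}{555410} = \left(-270172 - \frac{18}{3409}\right) \frac{1}{555410} = \left(- \frac{921016366}{3409}\right) \frac{1}{555410} = - \frac{460508183}{946696345}$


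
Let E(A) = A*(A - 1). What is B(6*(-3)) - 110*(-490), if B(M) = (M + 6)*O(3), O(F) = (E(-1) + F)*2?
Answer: 53780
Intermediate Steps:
E(A) = A*(-1 + A)
O(F) = 4 + 2*F (O(F) = (-(-1 - 1) + F)*2 = (-1*(-2) + F)*2 = (2 + F)*2 = 4 + 2*F)
B(M) = 60 + 10*M (B(M) = (M + 6)*(4 + 2*3) = (6 + M)*(4 + 6) = (6 + M)*10 = 60 + 10*M)
B(6*(-3)) - 110*(-490) = (60 + 10*(6*(-3))) - 110*(-490) = (60 + 10*(-18)) + 53900 = (60 - 180) + 53900 = -120 + 53900 = 53780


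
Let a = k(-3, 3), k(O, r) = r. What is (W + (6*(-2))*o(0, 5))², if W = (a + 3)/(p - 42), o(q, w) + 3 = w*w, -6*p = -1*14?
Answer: 988096356/14161 ≈ 69776.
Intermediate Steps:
p = 7/3 (p = -(-1)*14/6 = -⅙*(-14) = 7/3 ≈ 2.3333)
a = 3
o(q, w) = -3 + w² (o(q, w) = -3 + w*w = -3 + w²)
W = -18/119 (W = (3 + 3)/(7/3 - 42) = 6/(-119/3) = 6*(-3/119) = -18/119 ≈ -0.15126)
(W + (6*(-2))*o(0, 5))² = (-18/119 + (6*(-2))*(-3 + 5²))² = (-18/119 - 12*(-3 + 25))² = (-18/119 - 12*22)² = (-18/119 - 264)² = (-31434/119)² = 988096356/14161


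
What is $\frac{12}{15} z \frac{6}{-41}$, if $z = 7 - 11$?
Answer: $\frac{96}{205} \approx 0.46829$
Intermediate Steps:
$z = -4$
$\frac{12}{15} z \frac{6}{-41} = \frac{12}{15} \left(-4\right) \frac{6}{-41} = 12 \cdot \frac{1}{15} \left(-4\right) 6 \left(- \frac{1}{41}\right) = \frac{4}{5} \left(-4\right) \left(- \frac{6}{41}\right) = \left(- \frac{16}{5}\right) \left(- \frac{6}{41}\right) = \frac{96}{205}$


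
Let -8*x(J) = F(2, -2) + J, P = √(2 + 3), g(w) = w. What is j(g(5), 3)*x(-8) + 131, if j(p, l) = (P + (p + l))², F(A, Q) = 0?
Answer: 200 + 16*√5 ≈ 235.78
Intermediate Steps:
P = √5 ≈ 2.2361
j(p, l) = (l + p + √5)² (j(p, l) = (√5 + (p + l))² = (√5 + (l + p))² = (l + p + √5)²)
x(J) = -J/8 (x(J) = -(0 + J)/8 = -J/8)
j(g(5), 3)*x(-8) + 131 = (3 + 5 + √5)²*(-⅛*(-8)) + 131 = (8 + √5)²*1 + 131 = (8 + √5)² + 131 = 131 + (8 + √5)²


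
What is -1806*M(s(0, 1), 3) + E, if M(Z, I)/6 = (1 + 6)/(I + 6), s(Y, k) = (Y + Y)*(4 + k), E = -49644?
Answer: -58072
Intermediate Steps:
s(Y, k) = 2*Y*(4 + k) (s(Y, k) = (2*Y)*(4 + k) = 2*Y*(4 + k))
M(Z, I) = 42/(6 + I) (M(Z, I) = 6*((1 + 6)/(I + 6)) = 6*(7/(6 + I)) = 42/(6 + I))
-1806*M(s(0, 1), 3) + E = -75852/(6 + 3) - 49644 = -75852/9 - 49644 = -1806*14/3 - 49644 = -8428 - 49644 = -58072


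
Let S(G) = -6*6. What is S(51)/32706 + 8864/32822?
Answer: 8020122/29818787 ≈ 0.26896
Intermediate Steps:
S(G) = -36
S(51)/32706 + 8864/32822 = -36/32706 + 8864/32822 = -36*1/32706 + 8864*(1/32822) = -2/1817 + 4432/16411 = 8020122/29818787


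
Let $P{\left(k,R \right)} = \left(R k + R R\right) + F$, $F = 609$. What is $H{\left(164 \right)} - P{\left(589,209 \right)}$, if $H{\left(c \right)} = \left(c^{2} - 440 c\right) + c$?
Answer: $-212491$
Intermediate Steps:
$H{\left(c \right)} = c^{2} - 439 c$
$P{\left(k,R \right)} = 609 + R^{2} + R k$ ($P{\left(k,R \right)} = \left(R k + R R\right) + 609 = \left(R k + R^{2}\right) + 609 = \left(R^{2} + R k\right) + 609 = 609 + R^{2} + R k$)
$H{\left(164 \right)} - P{\left(589,209 \right)} = 164 \left(-439 + 164\right) - \left(609 + 209^{2} + 209 \cdot 589\right) = 164 \left(-275\right) - \left(609 + 43681 + 123101\right) = -45100 - 167391 = -212491$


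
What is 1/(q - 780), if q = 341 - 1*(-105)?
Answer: -1/334 ≈ -0.0029940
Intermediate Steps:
q = 446 (q = 341 + 105 = 446)
1/(q - 780) = 1/(446 - 780) = 1/(-334) = -1/334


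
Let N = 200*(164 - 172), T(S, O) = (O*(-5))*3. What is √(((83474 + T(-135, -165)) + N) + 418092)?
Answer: √502441 ≈ 708.83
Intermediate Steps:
T(S, O) = -15*O (T(S, O) = -5*O*3 = -15*O)
N = -1600 (N = 200*(-8) = -1600)
√(((83474 + T(-135, -165)) + N) + 418092) = √(((83474 - 15*(-165)) - 1600) + 418092) = √(((83474 + 2475) - 1600) + 418092) = √((85949 - 1600) + 418092) = √(84349 + 418092) = √502441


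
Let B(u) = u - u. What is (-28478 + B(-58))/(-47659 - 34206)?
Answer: 28478/81865 ≈ 0.34787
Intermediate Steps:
B(u) = 0
(-28478 + B(-58))/(-47659 - 34206) = (-28478 + 0)/(-47659 - 34206) = -28478/(-81865) = -28478*(-1/81865) = 28478/81865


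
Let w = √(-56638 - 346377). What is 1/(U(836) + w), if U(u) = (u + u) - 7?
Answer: 333/635048 - I*√403015/3175240 ≈ 0.00052437 - 0.00019993*I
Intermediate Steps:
w = I*√403015 (w = √(-403015) = I*√403015 ≈ 634.83*I)
U(u) = -7 + 2*u (U(u) = 2*u - 7 = -7 + 2*u)
1/(U(836) + w) = 1/((-7 + 2*836) + I*√403015) = 1/((-7 + 1672) + I*√403015) = 1/(1665 + I*√403015)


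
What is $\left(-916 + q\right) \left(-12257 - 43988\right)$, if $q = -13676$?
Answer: $820727040$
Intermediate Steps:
$\left(-916 + q\right) \left(-12257 - 43988\right) = \left(-916 - 13676\right) \left(-12257 - 43988\right) = \left(-14592\right) \left(-56245\right) = 820727040$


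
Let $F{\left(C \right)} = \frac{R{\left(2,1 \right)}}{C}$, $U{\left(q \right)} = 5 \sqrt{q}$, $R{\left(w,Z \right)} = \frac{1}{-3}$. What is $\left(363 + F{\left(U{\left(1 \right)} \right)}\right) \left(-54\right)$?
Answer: $- \frac{97992}{5} \approx -19598.0$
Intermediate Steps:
$R{\left(w,Z \right)} = - \frac{1}{3}$
$F{\left(C \right)} = - \frac{1}{3 C}$
$\left(363 + F{\left(U{\left(1 \right)} \right)}\right) \left(-54\right) = \left(363 - \frac{1}{3 \cdot 5 \sqrt{1}}\right) \left(-54\right) = \left(363 - \frac{1}{3 \cdot 5 \cdot 1}\right) \left(-54\right) = \left(363 - \frac{1}{3 \cdot 5}\right) \left(-54\right) = \left(363 - \frac{1}{15}\right) \left(-54\right) = \frac{5444}{15} \left(-54\right) = - \frac{97992}{5}$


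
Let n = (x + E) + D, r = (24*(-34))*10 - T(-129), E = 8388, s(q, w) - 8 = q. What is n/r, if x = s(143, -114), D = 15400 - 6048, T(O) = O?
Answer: -17891/8031 ≈ -2.2277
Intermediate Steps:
s(q, w) = 8 + q
D = 9352
x = 151 (x = 8 + 143 = 151)
r = -8031 (r = (24*(-34))*10 - 1*(-129) = -816*10 + 129 = -8160 + 129 = -8031)
n = 17891 (n = (151 + 8388) + 9352 = 8539 + 9352 = 17891)
n/r = 17891/(-8031) = 17891*(-1/8031) = -17891/8031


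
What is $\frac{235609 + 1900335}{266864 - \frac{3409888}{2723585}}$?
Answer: $\frac{727178129905}{90852922194} \approx 8.0039$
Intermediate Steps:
$\frac{235609 + 1900335}{266864 - \frac{3409888}{2723585}} = \frac{2135944}{266864 - \frac{3409888}{2723585}} = \frac{2135944}{\frac{726823377552}{2723585}} = 2135944 \cdot \frac{2723585}{726823377552} = \frac{727178129905}{90852922194}$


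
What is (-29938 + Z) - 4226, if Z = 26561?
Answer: -7603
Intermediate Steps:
(-29938 + Z) - 4226 = (-29938 + 26561) - 4226 = -3377 - 4226 = -7603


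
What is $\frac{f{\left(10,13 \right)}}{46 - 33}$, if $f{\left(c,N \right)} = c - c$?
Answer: $0$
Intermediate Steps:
$f{\left(c,N \right)} = 0$
$\frac{f{\left(10,13 \right)}}{46 - 33} = \frac{1}{46 - 33} \cdot 0 = \frac{1}{13} \cdot 0 = 0$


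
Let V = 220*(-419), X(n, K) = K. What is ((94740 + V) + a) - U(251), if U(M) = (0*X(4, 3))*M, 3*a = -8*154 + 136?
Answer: 6584/3 ≈ 2194.7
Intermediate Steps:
V = -92180
a = -1096/3 (a = (-8*154 + 136)/3 = (-1232 + 136)/3 = (1/3)*(-1096) = -1096/3 ≈ -365.33)
U(M) = 0 (U(M) = (0*3)*M = 0*M = 0)
((94740 + V) + a) - U(251) = ((94740 - 92180) - 1096/3) - 1*0 = (2560 - 1096/3) + 0 = 6584/3 + 0 = 6584/3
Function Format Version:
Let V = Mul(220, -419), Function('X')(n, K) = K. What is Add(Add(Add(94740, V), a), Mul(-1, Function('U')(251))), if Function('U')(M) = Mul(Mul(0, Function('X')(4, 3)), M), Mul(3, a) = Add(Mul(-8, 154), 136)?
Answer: Rational(6584, 3) ≈ 2194.7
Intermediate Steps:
V = -92180
a = Rational(-1096, 3) (a = Mul(Rational(1, 3), Add(Mul(-8, 154), 136)) = Mul(Rational(1, 3), Add(-1232, 136)) = Mul(Rational(1, 3), -1096) = Rational(-1096, 3) ≈ -365.33)
Function('U')(M) = 0 (Function('U')(M) = Mul(Mul(0, 3), M) = Mul(0, M) = 0)
Add(Add(Add(94740, V), a), Mul(-1, Function('U')(251))) = Add(Add(Add(94740, -92180), Rational(-1096, 3)), Mul(-1, 0)) = Add(Add(2560, Rational(-1096, 3)), 0) = Add(Rational(6584, 3), 0) = Rational(6584, 3)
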